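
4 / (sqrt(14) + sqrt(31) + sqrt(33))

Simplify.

Group as (sqrt(14) + sqrt(31)) + sqrt(33); multiply by (sqrt(14) + sqrt(31)) - sqrt(33), then rationalise the remaining surd.

(-sqrt(14322) + 6*sqrt(33) + 8*sqrt(31) + 25*sqrt(14))/199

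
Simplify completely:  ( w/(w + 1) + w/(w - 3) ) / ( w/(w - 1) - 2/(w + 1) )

Numerator: w/(w + 1) + w/(w - 3) = (2*w² - 2*w)/(w² - 2*w - 3)
Denominator: w/(w - 1) - 2/(w + 1) = (w² - w + 2)/(w² - 1)
Divide: ((2*w² - 2*w)/(w² - 2*w - 3)) · ((w² - 1)/(w² - w + 2)) = (2*w³ - 4*w² + 2*w)/(w³ - 4*w² + 5*w - 6)

(2*w³ - 4*w² + 2*w)/(w³ - 4*w² + 5*w - 6)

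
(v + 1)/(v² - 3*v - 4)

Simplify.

Factor: v² - 3*v - 4 = (v - 4)·(v + 1)
Cancel the common factor (v + 1).

1/(v - 4)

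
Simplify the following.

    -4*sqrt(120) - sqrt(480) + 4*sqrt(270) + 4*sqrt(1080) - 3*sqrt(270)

15*sqrt(30)

4*sqrt(120) = 8*sqrt(30); sqrt(480) = 4*sqrt(30); 4*sqrt(270) = 12*sqrt(30); 4*sqrt(1080) = 24*sqrt(30); 3*sqrt(270) = 9*sqrt(30)
Combine: (-8 - 4 + 12 + 24 - 9)·sqrt(30) = 15*sqrt(30)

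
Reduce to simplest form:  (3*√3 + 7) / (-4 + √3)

(-37 - 19*√3)/13

Multiply numerator and denominator by -4 - √3.
Denominator becomes 13; numerator becomes -37 - 19*√3.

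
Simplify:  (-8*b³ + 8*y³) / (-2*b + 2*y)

Apply the difference-of-cubes factorisation and cancel (-2*b + 2*y).

4*b² + 4*b*y + 4*y²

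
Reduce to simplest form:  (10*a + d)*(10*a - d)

100*a**2 - d**2

Product of conjugates: (P+Q)(P-Q) = P**2 - Q**2.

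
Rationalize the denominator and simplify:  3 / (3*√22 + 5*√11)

(-9*√22 + 15*√11)/77

Multiply numerator and denominator by -5*√11 + 3*√22.
Denominator becomes -77; numerator becomes -15*√11 + 9*√22.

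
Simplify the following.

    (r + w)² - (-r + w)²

4*r*w

Only the odd-power cross terms survive.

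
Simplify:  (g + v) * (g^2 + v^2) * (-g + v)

-g^4 + v^4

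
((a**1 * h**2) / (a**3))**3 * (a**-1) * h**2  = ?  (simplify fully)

Inside the bracket: (a**-2) * h**2
Raise to the power 3: (a**-6) * h**6
Multiply by (a**-1) * h**2: add exponents.

h**8/a**7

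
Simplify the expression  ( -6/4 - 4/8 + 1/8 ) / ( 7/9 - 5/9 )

-135/16

Numerator: -6/4 - 4/8 + 1/8 = -15/8
Denominator: 7/9 - 5/9 = 2/9
Divide: (-15/8) · (9/2) = -135/16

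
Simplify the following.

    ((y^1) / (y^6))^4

y^(-20)

Inside the bracket: (y^-5)
Raise to the power 4: (y^-20)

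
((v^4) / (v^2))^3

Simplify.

v^6

Inside the bracket: v^2
Raise to the power 3: v^6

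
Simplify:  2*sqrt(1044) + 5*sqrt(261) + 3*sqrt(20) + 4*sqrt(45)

2*sqrt(1044) = 12*sqrt(29); 5*sqrt(261) = 15*sqrt(29); 3*sqrt(20) = 6*sqrt(5); 4*sqrt(45) = 12*sqrt(5)

18*sqrt(5) + 27*sqrt(29)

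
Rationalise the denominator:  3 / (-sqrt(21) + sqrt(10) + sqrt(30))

Group as (sqrt(10) + sqrt(30)) - sqrt(21); multiply by (sqrt(10) + sqrt(30)) + sqrt(21), then rationalise the remaining surd.

(-57*sqrt(21) + 3*sqrt(30) + 123*sqrt(10) + 180*sqrt(7))/839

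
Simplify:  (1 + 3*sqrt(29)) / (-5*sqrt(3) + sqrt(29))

(-15*sqrt(87) - 87 - 5*sqrt(3) - sqrt(29))/46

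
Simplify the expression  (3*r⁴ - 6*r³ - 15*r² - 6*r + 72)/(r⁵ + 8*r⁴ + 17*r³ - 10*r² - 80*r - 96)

(3*r - 9)/(r² + 7*r + 12)

Factor: 3*r⁴ - 6*r³ - 15*r² - 6*r + 72 = 3·(r - 3)·(r - 2)·(r² + 3*r + 4);  r⁵ + 8*r⁴ + 17*r³ - 10*r² - 80*r - 96 = (r + 3)·(r + 4)·(r - 2)·(r² + 3*r + 4)
Cancel the common factors (r² + 3*r + 4), (r - 2).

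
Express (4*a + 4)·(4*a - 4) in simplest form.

16*a² - 16

Product of conjugates: (P+Q)(P-Q) = P^2 - Q^2.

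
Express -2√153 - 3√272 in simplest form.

2√153 = 6*√17; 3√272 = 12*√17
Combine: (-6 - 12)·√17 = -18*√17

-18*√17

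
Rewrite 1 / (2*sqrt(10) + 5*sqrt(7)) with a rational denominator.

Multiply numerator and denominator by -5*sqrt(7) + 2*sqrt(10).
Denominator becomes -135; numerator becomes -5*sqrt(7) + 2*sqrt(10).

(-2*sqrt(10) + 5*sqrt(7))/135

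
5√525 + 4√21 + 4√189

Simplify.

41*√21

5√525 = 25*√21; 4√21 = 4*√21; 4√189 = 12*√21
Combine: (25 + 4 + 12)·√21 = 41*√21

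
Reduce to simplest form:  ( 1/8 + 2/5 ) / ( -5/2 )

Numerator: 1/8 + 2/5 = 21/40
Denominator: -5/2 = -5/2
Divide: (21/40) · (-2/5) = -21/100

-21/100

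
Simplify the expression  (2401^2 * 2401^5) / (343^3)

2401^2 = 7^8; 2401^5 = 7^20; 343^3 = 7^9
Combine exponents: 7^19

7^19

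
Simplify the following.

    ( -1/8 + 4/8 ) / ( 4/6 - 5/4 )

-9/14

Numerator: -1/8 + 4/8 = 3/8
Denominator: 4/6 - 5/4 = -7/12
Divide: (3/8) · (-12/7) = -9/14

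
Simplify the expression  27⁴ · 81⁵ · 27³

27⁴ = 3^12; 81⁵ = 3^20; 27³ = 3^9
Combine exponents: 3^41

3^41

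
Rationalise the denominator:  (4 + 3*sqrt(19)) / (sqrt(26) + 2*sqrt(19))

Multiply numerator and denominator by -sqrt(26) + 2*sqrt(19).
Denominator becomes 50; numerator becomes -3*sqrt(494) - 4*sqrt(26) + 8*sqrt(19) + 114.

(-3*sqrt(494) - 4*sqrt(26) + 8*sqrt(19) + 114)/50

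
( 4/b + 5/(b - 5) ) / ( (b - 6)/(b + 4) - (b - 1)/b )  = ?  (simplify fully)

(-9*b^2 - 16*b + 80)/(9*b^2 - 49*b + 20)

Numerator: 4/b + 5/(b - 5) = (9*b - 20)/(b^2 - 5*b)
Denominator: (b - 6)/(b + 4) - (b - 1)/b = (-9*b + 4)/(b^2 + 4*b)
Divide: ((9*b - 20)/(b^2 - 5*b)) · ((b^2 + 4*b)/(-9*b + 4)) = (-9*b^2 - 16*b + 80)/(9*b^2 - 49*b + 20)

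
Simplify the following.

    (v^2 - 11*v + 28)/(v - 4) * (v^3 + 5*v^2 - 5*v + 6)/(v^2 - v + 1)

v^2 - v - 42

Factor: v^2 - 11*v + 28 = (v - 7)*(v - 4);  v^3 + 5*v^2 - 5*v + 6 = (v^2 - v + 1)*(v + 6)
Cancel the common factors (v^2 - v + 1), (v - 4).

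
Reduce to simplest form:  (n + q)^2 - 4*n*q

(n - q)^2

After expansion: n^2 - 2*n*q + q^2 — a perfect-square trinomial.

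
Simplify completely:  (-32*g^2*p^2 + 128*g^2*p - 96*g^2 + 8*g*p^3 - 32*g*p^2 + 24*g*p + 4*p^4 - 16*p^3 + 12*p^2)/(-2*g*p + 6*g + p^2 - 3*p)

Factor: -32*g^2*p^2 + 128*g^2*p - 96*g^2 + 8*g*p^3 - 32*g*p^2 + 24*g*p + 4*p^4 - 16*p^3 + 12*p^2 = 4*(4*g + p)*(p - 3)*(-2*g + p)*(p - 1);  -2*g*p + 6*g + p^2 - 3*p = (-2*g + p)*(p - 3)
Cancel the common factors (p - 3), (-2*g + p).

16*g*p - 16*g + 4*p^2 - 4*p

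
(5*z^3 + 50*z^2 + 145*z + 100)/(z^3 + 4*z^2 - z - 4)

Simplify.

(5*z + 25)/(z - 1)

Factor: 5*z^3 + 50*z^2 + 145*z + 100 = 5*(z + 5)*(z + 1)*(z + 4);  z^3 + 4*z^2 - z - 4 = (z + 4)*(z + 1)*(z - 1)
Cancel the common factors (z + 1), (z + 4).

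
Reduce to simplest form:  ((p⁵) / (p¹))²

Inside the bracket: p⁴
Raise to the power 2: p⁸

p⁸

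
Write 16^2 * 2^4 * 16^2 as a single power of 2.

16^2 = 2^8; 2^4 = 2^4; 16^2 = 2^8
Combine exponents: 2^20

2^20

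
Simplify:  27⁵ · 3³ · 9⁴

3^26

27⁵ = 3^15; 3³ = 3^3; 9⁴ = 3^8
Combine exponents: 3^26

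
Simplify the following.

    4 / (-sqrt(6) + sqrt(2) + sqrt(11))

(-28*sqrt(6) - 12*sqrt(11) + 60*sqrt(2) + 16*sqrt(33))/39

Group as (sqrt(2) + sqrt(11)) - sqrt(6); multiply by (sqrt(2) + sqrt(11)) + sqrt(6), then rationalise the remaining surd.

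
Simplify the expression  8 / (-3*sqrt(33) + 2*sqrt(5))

(-24*sqrt(33) - 16*sqrt(5))/277

Multiply numerator and denominator by 2*sqrt(5) + 3*sqrt(33).
Denominator becomes -277; numerator becomes 16*sqrt(5) + 24*sqrt(33).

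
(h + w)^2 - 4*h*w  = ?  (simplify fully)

(h - w)^2

Expand the square and combine the 4*h*w term.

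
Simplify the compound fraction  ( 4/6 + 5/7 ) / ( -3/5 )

-145/63

Numerator: 4/6 + 5/7 = 29/21
Denominator: -3/5 = -3/5
Divide: (29/21) · (-5/3) = -145/63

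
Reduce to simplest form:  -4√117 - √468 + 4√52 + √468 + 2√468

4√117 = 12*√13; √468 = 6*√13; 4√52 = 8*√13; √468 = 6*√13; 2√468 = 12*√13
Combine: (-12 - 6 + 8 + 6 + 12)·√13 = 8*√13

8*√13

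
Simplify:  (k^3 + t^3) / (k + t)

Factor as (a+b)(a^2-ab+b^2) with a=t, b=k.

k^2 - k*t + t^2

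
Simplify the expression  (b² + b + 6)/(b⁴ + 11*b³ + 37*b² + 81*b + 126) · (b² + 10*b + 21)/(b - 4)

Factor: b⁴ + 11*b³ + 37*b² + 81*b + 126 = (b + 7)·(b² + b + 6)·(b + 3);  b² + 10*b + 21 = (b + 3)·(b + 7)
Cancel the common factors (b² + b + 6), (b + 3), (b + 7).

1/(b - 4)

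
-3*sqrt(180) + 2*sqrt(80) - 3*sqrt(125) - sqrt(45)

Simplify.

3*sqrt(180) = 18*sqrt(5); 2*sqrt(80) = 8*sqrt(5); 3*sqrt(125) = 15*sqrt(5); sqrt(45) = 3*sqrt(5)
Combine: (-18 + 8 - 15 - 3)·sqrt(5) = -28*sqrt(5)

-28*sqrt(5)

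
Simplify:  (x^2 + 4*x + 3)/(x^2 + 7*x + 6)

Factor: x^2 + 4*x + 3 = (x + 3)*(x + 1);  x^2 + 7*x + 6 = (x + 1)*(x + 6)
Cancel the common factor (x + 1).

(x + 3)/(x + 6)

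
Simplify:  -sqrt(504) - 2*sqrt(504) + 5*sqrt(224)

2*sqrt(14)

sqrt(504) = 6*sqrt(14); 2*sqrt(504) = 12*sqrt(14); 5*sqrt(224) = 20*sqrt(14)
Combine: (-6 - 12 + 20)·sqrt(14) = 2*sqrt(14)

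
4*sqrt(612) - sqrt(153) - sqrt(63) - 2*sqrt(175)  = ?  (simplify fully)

4*sqrt(612) = 24*sqrt(17); sqrt(153) = 3*sqrt(17); sqrt(63) = 3*sqrt(7); 2*sqrt(175) = 10*sqrt(7)

-13*sqrt(7) + 21*sqrt(17)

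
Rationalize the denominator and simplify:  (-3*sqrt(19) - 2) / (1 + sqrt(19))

(-55 + sqrt(19))/18

Multiply numerator and denominator by -sqrt(19) + 1.
Denominator becomes -18; numerator becomes -sqrt(19) + 55.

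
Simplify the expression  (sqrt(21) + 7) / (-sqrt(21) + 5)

Multiply numerator and denominator by sqrt(21) + 5.
Denominator becomes 4; numerator becomes 12*sqrt(21) + 56.

3*sqrt(21) + 14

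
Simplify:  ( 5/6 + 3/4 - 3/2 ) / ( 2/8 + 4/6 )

Numerator: 5/6 + 3/4 - 3/2 = 1/12
Denominator: 2/8 + 4/6 = 11/12
Divide: (1/12) · (12/11) = 1/11

1/11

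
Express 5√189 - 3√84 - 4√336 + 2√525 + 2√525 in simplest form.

13*√21

5√189 = 15*√21; 3√84 = 6*√21; 4√336 = 16*√21; 2√525 = 10*√21; 2√525 = 10*√21
Combine: (15 - 6 - 16 + 10 + 10)·√21 = 13*√21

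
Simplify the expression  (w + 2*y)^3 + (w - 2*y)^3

Binomially expand both and collect terms in w, (2*y).

2*w*(w^2 + 12*y^2)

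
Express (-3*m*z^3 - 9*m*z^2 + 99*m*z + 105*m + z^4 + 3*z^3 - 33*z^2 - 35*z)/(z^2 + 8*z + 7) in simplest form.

Factor: -3*m*z^3 - 9*m*z^2 + 99*m*z + 105*m + z^4 + 3*z^3 - 33*z^2 - 35*z = (z + 1)*(z + 7)*(-3*m + z)*(z - 5);  z^2 + 8*z + 7 = (z + 7)*(z + 1)
Cancel the common factors (z + 1), (z + 7).

-3*m*z + 15*m + z^2 - 5*z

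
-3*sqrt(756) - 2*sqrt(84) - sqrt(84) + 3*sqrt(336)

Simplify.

-12*sqrt(21)

3*sqrt(756) = 18*sqrt(21); 2*sqrt(84) = 4*sqrt(21); sqrt(84) = 2*sqrt(21); 3*sqrt(336) = 12*sqrt(21)
Combine: (-18 - 4 - 2 + 12)·sqrt(21) = -12*sqrt(21)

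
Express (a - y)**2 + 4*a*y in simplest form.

Expanding gives a**2 + 2*a*y + y**2, a perfect square.

(a + y)**2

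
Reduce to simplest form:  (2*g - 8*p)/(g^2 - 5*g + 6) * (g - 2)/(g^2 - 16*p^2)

Factor: 2*g - 8*p = 2*(g - 4*p);  g^2 - 5*g + 6 = (g - 3)*(g - 2);  g^2 - 16*p^2 = (g - 4*p)*(g + 4*p)
Cancel the common factors (g - 2), (g - 4*p).

2/(g^2 + 4*g*p - 3*g - 12*p)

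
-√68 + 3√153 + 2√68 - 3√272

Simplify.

-√17

√68 = 2*√17; 3√153 = 9*√17; 2√68 = 4*√17; 3√272 = 12*√17
Combine: (-2 + 9 + 4 - 12)·√17 = -√17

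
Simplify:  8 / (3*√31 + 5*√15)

Multiply numerator and denominator by -5*√15 + 3*√31.
Denominator becomes -96; numerator becomes -40*√15 + 24*√31.

(-3*√31 + 5*√15)/12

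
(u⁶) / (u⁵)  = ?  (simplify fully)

u

Quotient: u¹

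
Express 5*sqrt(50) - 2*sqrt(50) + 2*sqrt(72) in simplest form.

5*sqrt(50) = 25*sqrt(2); 2*sqrt(50) = 10*sqrt(2); 2*sqrt(72) = 12*sqrt(2)
Combine: (25 - 10 + 12)·sqrt(2) = 27*sqrt(2)

27*sqrt(2)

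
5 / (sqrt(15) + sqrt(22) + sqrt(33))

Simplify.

Group as (sqrt(22) + sqrt(33)) + sqrt(15); multiply by (sqrt(22) + sqrt(33)) - sqrt(15), then rationalise the remaining surd.

(-165*sqrt(10) + 10*sqrt(33) + 65*sqrt(22) + 100*sqrt(15))/652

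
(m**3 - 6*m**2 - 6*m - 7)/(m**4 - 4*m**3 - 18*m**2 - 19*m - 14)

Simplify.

Factor: m**3 - 6*m**2 - 6*m - 7 = (m**2 + m + 1)*(m - 7);  m**4 - 4*m**3 - 18*m**2 - 19*m - 14 = (m + 2)*(m - 7)*(m**2 + m + 1)
Cancel the common factors (m**2 + m + 1), (m - 7).

1/(m + 2)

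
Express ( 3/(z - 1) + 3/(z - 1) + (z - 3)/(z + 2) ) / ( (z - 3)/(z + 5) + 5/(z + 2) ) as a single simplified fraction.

Numerator: 3/(z - 1) + 3/(z - 1) + (z - 3)/(z + 2) = (z² + 2*z + 15)/(z² + z - 2)
Denominator: (z - 3)/(z + 5) + 5/(z + 2) = (z² + 4*z + 19)/(z² + 7*z + 10)
Divide: ((z² + 2*z + 15)/(z² + z - 2)) · ((z² + 7*z + 10)/(z² + 4*z + 19)) = (z³ + 7*z² + 25*z + 75)/(z³ + 3*z² + 15*z - 19)

(z³ + 7*z² + 25*z + 75)/(z³ + 3*z² + 15*z - 19)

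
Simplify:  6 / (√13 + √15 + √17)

Group as (√15 + √17) + √13; multiply by (√15 + √17) - √13, then rationalise the remaining surd.

(-12*√3315 + 66*√17 + 90*√15 + 114*√13)/659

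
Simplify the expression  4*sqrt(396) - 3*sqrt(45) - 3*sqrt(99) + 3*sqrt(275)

-9*sqrt(5) + 30*sqrt(11)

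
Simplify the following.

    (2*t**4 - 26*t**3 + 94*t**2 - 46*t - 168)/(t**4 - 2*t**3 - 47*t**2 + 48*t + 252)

Factor: 2*t**4 - 26*t**3 + 94*t**2 - 46*t - 168 = 2*(t + 1)*(t - 7)*(t - 3)*(t - 4);  t**4 - 2*t**3 - 47*t**2 + 48*t + 252 = (t + 6)*(t + 2)*(t - 3)*(t - 7)
Cancel the common factors (t - 3), (t - 7).

(2*t**2 - 6*t - 8)/(t**2 + 8*t + 12)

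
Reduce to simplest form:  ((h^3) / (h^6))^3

h^(-9)

Inside the bracket: (h^-3)
Raise to the power 3: (h^-9)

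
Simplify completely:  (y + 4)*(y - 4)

Difference of squares with P = y, Q = 4.

y^2 - 16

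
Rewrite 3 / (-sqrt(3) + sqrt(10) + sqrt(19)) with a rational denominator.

Group as (sqrt(10) + sqrt(19)) - sqrt(3); multiply by (sqrt(10) + sqrt(19)) + sqrt(3), then rationalise the remaining surd.

(-13*sqrt(3) - 3*sqrt(19) + 6*sqrt(10) + sqrt(570))/14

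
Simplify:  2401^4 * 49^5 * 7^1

7^27

2401^4 = 7^16; 49^5 = 7^10; 7^1 = 7^1
Combine exponents: 7^27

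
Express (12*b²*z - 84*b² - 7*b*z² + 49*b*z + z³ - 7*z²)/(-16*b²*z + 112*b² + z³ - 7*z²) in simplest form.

(-3*b + z)/(4*b + z)

Factor: 12*b²*z - 84*b² - 7*b*z² + 49*b*z + z³ - 7*z² = (z - 7)·(-3*b + z)·(-4*b + z);  -16*b²*z + 112*b² + z³ - 7*z² = (-4*b + z)·(z - 7)·(4*b + z)
Cancel the common factors (-4*b + z), (z - 7).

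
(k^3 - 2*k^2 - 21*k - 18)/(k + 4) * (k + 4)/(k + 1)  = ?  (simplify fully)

k^2 - 3*k - 18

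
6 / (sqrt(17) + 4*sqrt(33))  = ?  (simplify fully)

(-6*sqrt(17) + 24*sqrt(33))/511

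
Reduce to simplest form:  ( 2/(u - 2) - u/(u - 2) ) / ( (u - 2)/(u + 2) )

Numerator: 2/(u - 2) - u/(u - 2) = -1
Denominator: (u - 2)/(u + 2) = (u - 2)/(u + 2)
Divide: (-1) · ((u + 2)/(u - 2)) = (-u - 2)/(u - 2)

(-u - 2)/(u - 2)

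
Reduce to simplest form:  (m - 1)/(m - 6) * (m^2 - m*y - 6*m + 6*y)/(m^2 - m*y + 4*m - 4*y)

(m - 1)/(m + 4)

Factor: m^2 - m*y - 6*m + 6*y = (m - 6)*(m - y);  m^2 - m*y + 4*m - 4*y = (m - y)*(m + 4)
Cancel the common factors (m - y), (m - 6).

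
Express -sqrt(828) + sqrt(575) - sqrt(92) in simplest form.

sqrt(828) = 6*sqrt(23); sqrt(575) = 5*sqrt(23); sqrt(92) = 2*sqrt(23)
Combine: (-6 + 5 - 2)·sqrt(23) = -3*sqrt(23)

-3*sqrt(23)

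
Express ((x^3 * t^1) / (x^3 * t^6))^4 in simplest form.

Inside the bracket: (t^-5)
Raise to the power 4: (t^-20)

t^(-20)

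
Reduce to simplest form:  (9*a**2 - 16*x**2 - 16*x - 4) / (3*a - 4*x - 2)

3*a + 4*x + 2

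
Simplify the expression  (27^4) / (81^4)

27^4 = 3^12; 81^4 = 3^16
Combine exponents: 3^(-4)

3^(-4)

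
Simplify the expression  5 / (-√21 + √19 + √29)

Group as (√19 + √29) - √21; multiply by (√19 + √29) + √21, then rationalise the remaining surd.

(-27*√21 + 11*√29 + 31*√19 + 2*√11571)/295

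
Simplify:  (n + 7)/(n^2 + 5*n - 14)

Factor: n^2 + 5*n - 14 = (n - 2)*(n + 7)
Cancel the common factor (n + 7).

1/(n - 2)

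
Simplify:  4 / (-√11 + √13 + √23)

Group as (√13 + √23) - √11; multiply by (√13 + √23) + √11, then rationalise the remaining surd.

(-100*√11 + 4*√23 + 84*√13 + 8*√3289)/571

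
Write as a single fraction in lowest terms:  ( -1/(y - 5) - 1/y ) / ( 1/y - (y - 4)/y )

Numerator: -1/(y - 5) - 1/y = (-2*y + 5)/(y² - 5*y)
Denominator: 1/y - (y - 4)/y = (-y + 5)/y
Divide: ((-2*y + 5)/(y² - 5*y)) · (y/(-y + 5)) = (2*y - 5)/(y² - 10*y + 25)

(2*y - 5)/(y² - 10*y + 25)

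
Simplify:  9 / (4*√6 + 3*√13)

(-12*√6 + 9*√13)/7

Multiply numerator and denominator by -4*√6 + 3*√13.
Denominator becomes 21; numerator becomes -36*√6 + 27*√13.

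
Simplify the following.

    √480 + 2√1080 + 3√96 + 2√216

√480 = 4*√30; 2√1080 = 12*√30; 3√96 = 12*√6; 2√216 = 12*√6

24*√6 + 16*√30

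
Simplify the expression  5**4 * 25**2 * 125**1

5**11

5**4 = 5**4; 25**2 = 5**4; 125**1 = 5**3
Combine exponents: 5**11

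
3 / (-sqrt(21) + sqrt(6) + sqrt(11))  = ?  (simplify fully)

(6*sqrt(21) + 24*sqrt(11) + 39*sqrt(6) + 9*sqrt(154))/124

Group as (sqrt(6) + sqrt(11)) - sqrt(21); multiply by (sqrt(6) + sqrt(11)) + sqrt(21), then rationalise the remaining surd.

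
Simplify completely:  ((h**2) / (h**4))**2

Inside the bracket: (h**-2)
Raise to the power 2: (h**-4)

h**(-4)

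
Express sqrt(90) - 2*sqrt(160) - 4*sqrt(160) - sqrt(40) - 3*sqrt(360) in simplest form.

sqrt(90) = 3*sqrt(10); 2*sqrt(160) = 8*sqrt(10); 4*sqrt(160) = 16*sqrt(10); sqrt(40) = 2*sqrt(10); 3*sqrt(360) = 18*sqrt(10)
Combine: (3 - 8 - 16 - 2 - 18)·sqrt(10) = -41*sqrt(10)

-41*sqrt(10)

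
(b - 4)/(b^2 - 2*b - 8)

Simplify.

1/(b + 2)

Factor: b^2 - 2*b - 8 = (b - 4)*(b + 2)
Cancel the common factor (b - 4).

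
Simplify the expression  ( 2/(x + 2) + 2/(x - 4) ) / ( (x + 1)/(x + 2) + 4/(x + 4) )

Numerator: 2/(x + 2) + 2/(x - 4) = (4*x - 4)/(x² - 2*x - 8)
Denominator: (x + 1)/(x + 2) + 4/(x + 4) = (x² + 9*x + 12)/(x² + 6*x + 8)
Divide: ((4*x - 4)/(x² - 2*x - 8)) · ((x² + 6*x + 8)/(x² + 9*x + 12)) = (4*x² + 12*x - 16)/(x³ + 5*x² - 24*x - 48)

(4*x² + 12*x - 16)/(x³ + 5*x² - 24*x - 48)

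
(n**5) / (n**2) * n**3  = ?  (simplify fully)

n**6

Quotient: n**3
Multiply by n**3: add exponents.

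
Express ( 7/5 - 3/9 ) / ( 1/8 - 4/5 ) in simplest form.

Numerator: 7/5 - 3/9 = 16/15
Denominator: 1/8 - 4/5 = -27/40
Divide: (16/15) · (-40/27) = -128/81

-128/81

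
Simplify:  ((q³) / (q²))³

q³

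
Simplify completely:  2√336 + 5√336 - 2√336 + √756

2√336 = 8*√21; 5√336 = 20*√21; 2√336 = 8*√21; √756 = 6*√21
Combine: (8 + 20 - 8 + 6)·√21 = 26*√21

26*√21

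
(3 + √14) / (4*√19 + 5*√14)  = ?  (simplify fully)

(-4*√266 - 12*√19 + 15*√14 + 70)/46

Multiply numerator and denominator by -4*√19 + 5*√14.
Denominator becomes 46; numerator becomes -4*√266 - 12*√19 + 15*√14 + 70.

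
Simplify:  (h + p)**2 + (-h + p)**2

2*h**2 + 2*p**2

Write as f(p,h) + f(p,-h) and expand.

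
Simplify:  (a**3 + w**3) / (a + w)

Apply the sum-of-cubes factorisation and cancel (a + w).

a**2 - a*w + w**2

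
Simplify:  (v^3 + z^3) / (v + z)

v^2 - v*z + z^2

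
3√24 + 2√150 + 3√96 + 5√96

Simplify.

3√24 = 6*√6; 2√150 = 10*√6; 3√96 = 12*√6; 5√96 = 20*√6
Combine: (6 + 10 + 12 + 20)·√6 = 48*√6

48*√6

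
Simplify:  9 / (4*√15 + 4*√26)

(-9*√15 + 9*√26)/44

Multiply numerator and denominator by -4*√15 + 4*√26.
Denominator becomes 176; numerator becomes -36*√15 + 36*√26.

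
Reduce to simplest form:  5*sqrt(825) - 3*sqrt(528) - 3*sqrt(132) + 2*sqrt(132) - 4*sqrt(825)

5*sqrt(825) = 25*sqrt(33); 3*sqrt(528) = 12*sqrt(33); 3*sqrt(132) = 6*sqrt(33); 2*sqrt(132) = 4*sqrt(33); 4*sqrt(825) = 20*sqrt(33)
Combine: (25 - 12 - 6 + 4 - 20)·sqrt(33) = -9*sqrt(33)

-9*sqrt(33)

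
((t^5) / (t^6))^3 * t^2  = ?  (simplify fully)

1/t

Inside the bracket: (t^-1)
Raise to the power 3: (t^-3)
Multiply by t^2: add exponents.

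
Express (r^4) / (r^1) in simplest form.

Quotient: r^3

r^3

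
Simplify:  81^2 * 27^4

81^2 = 3^8; 27^4 = 3^12
Combine exponents: 3^20

3^20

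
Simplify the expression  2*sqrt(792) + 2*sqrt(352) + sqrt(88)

22*sqrt(22)

2*sqrt(792) = 12*sqrt(22); 2*sqrt(352) = 8*sqrt(22); sqrt(88) = 2*sqrt(22)
Combine: (12 + 8 + 2)·sqrt(22) = 22*sqrt(22)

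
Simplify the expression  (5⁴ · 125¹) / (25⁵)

5^(-3)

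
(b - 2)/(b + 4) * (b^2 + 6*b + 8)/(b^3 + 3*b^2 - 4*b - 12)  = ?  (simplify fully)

Factor: b^2 + 6*b + 8 = (b + 2)*(b + 4);  b^3 + 3*b^2 - 4*b - 12 = (b + 3)*(b + 2)*(b - 2)
Cancel the common factors (b - 2), (b + 2), (b + 4).

1/(b + 3)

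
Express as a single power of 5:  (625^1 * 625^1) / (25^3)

625^1 = 5^4; 625^1 = 5^4; 25^3 = 5^6
Combine exponents: 5^2

5^2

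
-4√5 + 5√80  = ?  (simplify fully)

4√5 = 4*√5; 5√80 = 20*√5
Combine: (-4 + 20)·√5 = 16*√5

16*√5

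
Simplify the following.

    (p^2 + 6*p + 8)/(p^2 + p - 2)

(p + 4)/(p - 1)

Factor: p^2 + 6*p + 8 = (p + 2)*(p + 4);  p^2 + p - 2 = (p - 1)*(p + 2)
Cancel the common factor (p + 2).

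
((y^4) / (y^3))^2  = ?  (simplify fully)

y^2

Inside the bracket: y^1
Raise to the power 2: y^2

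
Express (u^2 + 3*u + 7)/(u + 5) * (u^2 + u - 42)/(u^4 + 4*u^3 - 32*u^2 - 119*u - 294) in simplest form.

1/(u + 5)

Factor: u^2 + u - 42 = (u - 6)*(u + 7);  u^4 + 4*u^3 - 32*u^2 - 119*u - 294 = (u + 7)*(u^2 + 3*u + 7)*(u - 6)
Cancel the common factors (u^2 + 3*u + 7), (u - 6), (u + 7).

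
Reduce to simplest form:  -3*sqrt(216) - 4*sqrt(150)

3*sqrt(216) = 18*sqrt(6); 4*sqrt(150) = 20*sqrt(6)
Combine: (-18 - 20)·sqrt(6) = -38*sqrt(6)

-38*sqrt(6)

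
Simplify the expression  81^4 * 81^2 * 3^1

81^4 = 3^16; 81^2 = 3^8; 3^1 = 3^1
Combine exponents: 3^25

3^25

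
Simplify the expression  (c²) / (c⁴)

c^(-2)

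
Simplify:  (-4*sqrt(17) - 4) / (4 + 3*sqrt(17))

(-188 + 4*sqrt(17))/137

Multiply numerator and denominator by -3*sqrt(17) + 4.
Denominator becomes -137; numerator becomes -4*sqrt(17) + 188.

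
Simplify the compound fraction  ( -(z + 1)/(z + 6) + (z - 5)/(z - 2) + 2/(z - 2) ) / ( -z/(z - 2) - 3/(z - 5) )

(-4*z² + 36*z - 80)/(z³ + 4*z² - 18*z - 36)

Numerator: -(z + 1)/(z + 6) + (z - 5)/(z - 2) + 2/(z - 2) = (4*z - 16)/(z² + 4*z - 12)
Denominator: -z/(z - 2) - 3/(z - 5) = (-z² + 2*z + 6)/(z² - 7*z + 10)
Divide: ((4*z - 16)/(z² + 4*z - 12)) · ((z² - 7*z + 10)/(-z² + 2*z + 6)) = (-4*z² + 36*z - 80)/(z³ + 4*z² - 18*z - 36)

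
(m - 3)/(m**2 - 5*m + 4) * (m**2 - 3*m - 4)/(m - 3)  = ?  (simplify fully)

(m + 1)/(m - 1)

Factor: m**2 - 5*m + 4 = (m - 4)*(m - 1);  m**2 - 3*m - 4 = (m + 1)*(m - 4)
Cancel the common factors (m - 4), (m - 3).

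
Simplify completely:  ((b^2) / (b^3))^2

b^(-2)

Inside the bracket: (b^-1)
Raise to the power 2: (b^-2)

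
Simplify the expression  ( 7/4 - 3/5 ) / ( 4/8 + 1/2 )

23/20

Numerator: 7/4 - 3/5 = 23/20
Denominator: 4/8 + 1/2 = 1
Divide: (23/20) · (1) = 23/20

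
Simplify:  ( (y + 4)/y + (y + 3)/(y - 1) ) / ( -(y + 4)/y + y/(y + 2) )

(-y^3 - 5*y^2 - 4*y + 4)/(3*y^2 + y - 4)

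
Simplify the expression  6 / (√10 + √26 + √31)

Group as (√26 + √31) + √10; multiply by (√26 + √31) - √10, then rationalise the remaining surd.

(-24*√2015 + 30*√31 + 90*√26 + 282*√10)/1015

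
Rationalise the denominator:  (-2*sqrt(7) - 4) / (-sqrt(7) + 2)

(8*sqrt(7) + 22)/3

Multiply numerator and denominator by 2 + sqrt(7).
Denominator becomes -3; numerator becomes -22 - 8*sqrt(7).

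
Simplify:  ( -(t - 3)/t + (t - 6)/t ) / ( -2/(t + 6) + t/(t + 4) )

(-3*t^2 - 30*t - 72)/(t^3 + 4*t^2 - 8*t)

Numerator: -(t - 3)/t + (t - 6)/t = -3/t
Denominator: -2/(t + 6) + t/(t + 4) = (t^2 + 4*t - 8)/(t^2 + 10*t + 24)
Divide: (-3/t) · ((t^2 + 10*t + 24)/(t^2 + 4*t - 8)) = (-3*t^2 - 30*t - 72)/(t^3 + 4*t^2 - 8*t)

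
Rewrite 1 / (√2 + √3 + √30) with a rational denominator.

(-29*√3 - 31*√2 + 12*√5 + 25*√30)/601

Group as (√2 + √30) + √3; multiply by (√2 + √30) - √3, then rationalise the remaining surd.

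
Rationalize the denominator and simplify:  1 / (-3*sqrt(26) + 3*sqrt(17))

(-sqrt(26) - sqrt(17))/27

Multiply numerator and denominator by 3*sqrt(17) + 3*sqrt(26).
Denominator becomes -81; numerator becomes 3*sqrt(17) + 3*sqrt(26).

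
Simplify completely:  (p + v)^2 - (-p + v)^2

4*p*v

Binomially expand both and collect terms in v, p.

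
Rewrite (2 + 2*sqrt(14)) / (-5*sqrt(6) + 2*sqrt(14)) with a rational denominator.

Multiply numerator and denominator by 2*sqrt(14) + 5*sqrt(6).
Denominator becomes -94; numerator becomes 4*sqrt(14) + 10*sqrt(6) + 56 + 20*sqrt(21).

(-10*sqrt(21) - 28 - 5*sqrt(6) - 2*sqrt(14))/47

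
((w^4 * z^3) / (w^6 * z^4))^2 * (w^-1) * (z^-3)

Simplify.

1/(w^5*z^5)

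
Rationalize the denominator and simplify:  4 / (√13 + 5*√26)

Multiply numerator and denominator by -√13 + 5*√26.
Denominator becomes 637; numerator becomes -4*√13 + 20*√26.

(-4*√13 + 20*√26)/637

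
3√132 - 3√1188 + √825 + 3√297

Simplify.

2*√33

3√132 = 6*√33; 3√1188 = 18*√33; √825 = 5*√33; 3√297 = 9*√33
Combine: (6 - 18 + 5 + 9)·√33 = 2*√33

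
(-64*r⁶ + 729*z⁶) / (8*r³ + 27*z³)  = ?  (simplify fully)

-8*r³ + 27*z³

-64*r⁶ + 729*z⁶ factors as (-2*r + 3*z)*(2*r + 3*z)*(4*r² - 6*r*z + 9*z²)*(4*r² + 6*r*z + 9*z²).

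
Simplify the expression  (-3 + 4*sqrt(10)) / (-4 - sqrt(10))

Multiply numerator and denominator by -4 + sqrt(10).
Denominator becomes 6; numerator becomes -19*sqrt(10) + 52.

(-19*sqrt(10) + 52)/6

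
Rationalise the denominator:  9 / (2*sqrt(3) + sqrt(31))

(-18*sqrt(3) + 9*sqrt(31))/19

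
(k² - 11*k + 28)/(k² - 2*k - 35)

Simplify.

Factor: k² - 11*k + 28 = (k - 7)·(k - 4);  k² - 2*k - 35 = (k + 5)·(k - 7)
Cancel the common factor (k - 7).

(k - 4)/(k + 5)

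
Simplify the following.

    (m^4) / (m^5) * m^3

m^2

Quotient: (m^-1)
Multiply by m^3: add exponents.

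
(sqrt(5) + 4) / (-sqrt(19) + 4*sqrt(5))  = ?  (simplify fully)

Multiply numerator and denominator by sqrt(19) + 4*sqrt(5).
Denominator becomes 61; numerator becomes sqrt(95) + 4*sqrt(19) + 20 + 16*sqrt(5).

(sqrt(95) + 4*sqrt(19) + 20 + 16*sqrt(5))/61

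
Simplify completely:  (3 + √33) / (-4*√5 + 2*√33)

Multiply numerator and denominator by 4*√5 + 2*√33.
Denominator becomes 52; numerator becomes 12*√5 + 6*√33 + 4*√165 + 66.

(6*√5 + 3*√33 + 2*√165 + 33)/26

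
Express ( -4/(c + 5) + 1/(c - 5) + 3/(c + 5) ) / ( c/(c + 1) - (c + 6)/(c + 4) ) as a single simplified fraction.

(-10*c^2 - 50*c - 40)/(3*c^3 + 6*c^2 - 75*c - 150)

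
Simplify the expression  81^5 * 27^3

3^29

81^5 = 3^20; 27^3 = 3^9
Combine exponents: 3^29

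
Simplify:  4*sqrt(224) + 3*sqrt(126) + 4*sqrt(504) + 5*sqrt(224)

69*sqrt(14)

4*sqrt(224) = 16*sqrt(14); 3*sqrt(126) = 9*sqrt(14); 4*sqrt(504) = 24*sqrt(14); 5*sqrt(224) = 20*sqrt(14)
Combine: (16 + 9 + 24 + 20)·sqrt(14) = 69*sqrt(14)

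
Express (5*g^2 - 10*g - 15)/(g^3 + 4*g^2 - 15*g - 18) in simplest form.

Factor: 5*g^2 - 10*g - 15 = 5*(g - 3)*(g + 1);  g^3 + 4*g^2 - 15*g - 18 = (g + 1)*(g - 3)*(g + 6)
Cancel the common factors (g + 1), (g - 3).

5/(g + 6)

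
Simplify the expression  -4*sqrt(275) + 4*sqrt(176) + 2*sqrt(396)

8*sqrt(11)

4*sqrt(275) = 20*sqrt(11); 4*sqrt(176) = 16*sqrt(11); 2*sqrt(396) = 12*sqrt(11)
Combine: (-20 + 16 + 12)·sqrt(11) = 8*sqrt(11)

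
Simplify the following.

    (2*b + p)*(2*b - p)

4*b**2 - p**2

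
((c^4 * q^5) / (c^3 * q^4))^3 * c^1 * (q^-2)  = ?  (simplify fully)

c^4*q

Inside the bracket: c^1 * q^1
Raise to the power 3: c^3 * q^3
Multiply by c^1 * (q^-2): add exponents.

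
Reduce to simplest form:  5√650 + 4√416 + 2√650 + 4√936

5√650 = 25*√26; 4√416 = 16*√26; 2√650 = 10*√26; 4√936 = 24*√26
Combine: (25 + 16 + 10 + 24)·√26 = 75*√26

75*√26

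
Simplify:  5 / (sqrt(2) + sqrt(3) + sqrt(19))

(-45*sqrt(3) - 50*sqrt(2) + 5*sqrt(114) + 35*sqrt(19))/86

Group as (sqrt(2) + sqrt(3)) + sqrt(19); multiply by (sqrt(2) + sqrt(3)) - sqrt(19), then rationalise the remaining surd.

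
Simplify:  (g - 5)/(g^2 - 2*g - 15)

1/(g + 3)

Factor: g^2 - 2*g - 15 = (g - 5)*(g + 3)
Cancel the common factor (g - 5).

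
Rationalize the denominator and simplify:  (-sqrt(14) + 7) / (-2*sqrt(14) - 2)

(-8*sqrt(14) + 21)/26

Multiply numerator and denominator by -2 + 2*sqrt(14).
Denominator becomes -52; numerator becomes -42 + 16*sqrt(14).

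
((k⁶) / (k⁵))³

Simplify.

k³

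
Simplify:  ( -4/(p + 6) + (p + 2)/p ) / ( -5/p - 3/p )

Numerator: -4/(p + 6) + (p + 2)/p = (p**2 + 4*p + 12)/(p**2 + 6*p)
Denominator: -5/p - 3/p = -8/p
Divide: ((p**2 + 4*p + 12)/(p**2 + 6*p)) · (-p/8) = (-p**2 - 4*p - 12)/(8*p + 48)

(-p**2 - 4*p - 12)/(8*p + 48)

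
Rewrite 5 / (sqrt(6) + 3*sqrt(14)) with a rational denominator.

(-sqrt(6) + 3*sqrt(14))/24

Multiply numerator and denominator by -3*sqrt(14) + sqrt(6).
Denominator becomes -120; numerator becomes -15*sqrt(14) + 5*sqrt(6).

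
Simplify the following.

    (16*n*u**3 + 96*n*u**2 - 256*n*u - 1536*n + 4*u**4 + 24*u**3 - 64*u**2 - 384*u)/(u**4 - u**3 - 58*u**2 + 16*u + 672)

(16*n + 4*u)/(u - 7)

Factor: 16*n*u**3 + 96*n*u**2 - 256*n*u - 1536*n + 4*u**4 + 24*u**3 - 64*u**2 - 384*u = 4*(4*n + u)*(u - 4)*(u + 6)*(u + 4);  u**4 - u**3 - 58*u**2 + 16*u + 672 = (u - 7)*(u - 4)*(u + 6)*(u + 4)
Cancel the common factors (u + 6), (u - 4), (u + 4).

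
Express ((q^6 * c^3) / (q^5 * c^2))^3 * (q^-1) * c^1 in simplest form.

Inside the bracket: q^1 * c^1
Raise to the power 3: q^3 * c^3
Multiply by (q^-1) * c^1: add exponents.

c^4*q^2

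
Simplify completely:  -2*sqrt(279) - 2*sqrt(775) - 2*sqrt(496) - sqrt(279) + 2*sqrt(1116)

-15*sqrt(31)

2*sqrt(279) = 6*sqrt(31); 2*sqrt(775) = 10*sqrt(31); 2*sqrt(496) = 8*sqrt(31); sqrt(279) = 3*sqrt(31); 2*sqrt(1116) = 12*sqrt(31)
Combine: (-6 - 10 - 8 - 3 + 12)·sqrt(31) = -15*sqrt(31)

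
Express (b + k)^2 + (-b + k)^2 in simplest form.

2*b^2 + 2*k^2

Binomially expand both and collect terms in k, b.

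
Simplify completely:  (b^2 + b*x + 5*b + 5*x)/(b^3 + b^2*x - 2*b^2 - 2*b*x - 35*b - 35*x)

1/(b - 7)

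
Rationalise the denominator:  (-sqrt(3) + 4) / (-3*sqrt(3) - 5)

Multiply numerator and denominator by -5 + 3*sqrt(3).
Denominator becomes -2; numerator becomes -29 + 17*sqrt(3).

(-17*sqrt(3) + 29)/2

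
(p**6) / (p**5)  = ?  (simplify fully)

Quotient: p**1

p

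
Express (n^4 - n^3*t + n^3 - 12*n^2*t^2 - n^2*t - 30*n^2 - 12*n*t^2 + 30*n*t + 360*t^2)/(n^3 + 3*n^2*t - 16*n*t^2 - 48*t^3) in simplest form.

(n^2 + n - 30)/(n + 4*t)

Factor: n^4 - n^3*t + n^3 - 12*n^2*t^2 - n^2*t - 30*n^2 - 12*n*t^2 + 30*n*t + 360*t^2 = (n + 3*t)*(n + 6)*(n - 4*t)*(n - 5);  n^3 + 3*n^2*t - 16*n*t^2 - 48*t^3 = (n + 3*t)*(n + 4*t)*(n - 4*t)
Cancel the common factors (n + 3*t), (n - 4*t).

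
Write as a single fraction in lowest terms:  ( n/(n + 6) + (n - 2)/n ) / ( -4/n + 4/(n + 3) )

Numerator: n/(n + 6) + (n - 2)/n = (2*n^2 + 4*n - 12)/(n^2 + 6*n)
Denominator: -4/n + 4/(n + 3) = -12/(n^2 + 3*n)
Divide: ((2*n^2 + 4*n - 12)/(n^2 + 6*n)) · (-n^2/12 - n/4) = (-n^3 - 5*n^2 + 18)/(6*n + 36)

(-n^3 - 5*n^2 + 18)/(6*n + 36)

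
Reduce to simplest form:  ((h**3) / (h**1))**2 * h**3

h**7

Inside the bracket: h**2
Raise to the power 2: h**4
Multiply by h**3: add exponents.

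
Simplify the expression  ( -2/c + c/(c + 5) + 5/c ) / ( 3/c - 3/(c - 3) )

(-c³ - 6*c + 45)/(9*c + 45)

Numerator: -2/c + c/(c + 5) + 5/c = (c² + 3*c + 15)/(c² + 5*c)
Denominator: 3/c - 3/(c - 3) = -9/(c² - 3*c)
Divide: ((c² + 3*c + 15)/(c² + 5*c)) · (-c²/9 + c/3) = (-c³ - 6*c + 45)/(9*c + 45)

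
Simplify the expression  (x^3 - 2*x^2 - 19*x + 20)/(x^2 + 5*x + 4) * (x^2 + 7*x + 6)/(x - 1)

Factor: x^3 - 2*x^2 - 19*x + 20 = (x - 1)*(x + 4)*(x - 5);  x^2 + 5*x + 4 = (x + 1)*(x + 4);  x^2 + 7*x + 6 = (x + 6)*(x + 1)
Cancel the common factors (x - 1), (x + 1), (x + 4).

x^2 + x - 30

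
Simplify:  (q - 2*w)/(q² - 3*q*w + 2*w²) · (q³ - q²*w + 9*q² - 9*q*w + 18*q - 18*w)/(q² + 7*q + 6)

(q + 3)/(q + 1)

Factor: q² - 3*q*w + 2*w² = (q - 2*w)·(q - w);  q³ - q²*w + 9*q² - 9*q*w + 18*q - 18*w = (q + 6)·(q + 3)·(q - w);  q² + 7*q + 6 = (q + 1)·(q + 6)
Cancel the common factors (q + 6), (q - 2*w), (q - w).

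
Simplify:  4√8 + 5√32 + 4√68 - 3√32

16*√2 + 8*√17

4√8 = 8*√2; 5√32 = 20*√2; 4√68 = 8*√17; 3√32 = 12*√2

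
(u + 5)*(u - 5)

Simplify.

u**2 - 25

Difference of squares with P = u, Q = 5.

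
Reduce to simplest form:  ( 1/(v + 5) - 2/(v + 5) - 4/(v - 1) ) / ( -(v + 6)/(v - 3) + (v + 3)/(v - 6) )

(-5*v^3 + 26*v^2 + 81*v - 342)/(27*v^2 + 108*v - 135)

Numerator: 1/(v + 5) - 2/(v + 5) - 4/(v - 1) = (-5*v - 19)/(v^2 + 4*v - 5)
Denominator: -(v + 6)/(v - 3) + (v + 3)/(v - 6) = 27/(v^2 - 9*v + 18)
Divide: ((-5*v - 19)/(v^2 + 4*v - 5)) · (v^2/27 - v/3 + 2/3) = (-5*v^3 + 26*v^2 + 81*v - 342)/(27*v^2 + 108*v - 135)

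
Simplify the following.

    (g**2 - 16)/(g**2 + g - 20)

(g + 4)/(g + 5)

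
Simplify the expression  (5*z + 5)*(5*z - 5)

25*z**2 - 25

Difference of squares with P = 5*z, Q = 5.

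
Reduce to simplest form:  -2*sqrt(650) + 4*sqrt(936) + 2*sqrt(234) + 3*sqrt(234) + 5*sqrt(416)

49*sqrt(26)

2*sqrt(650) = 10*sqrt(26); 4*sqrt(936) = 24*sqrt(26); 2*sqrt(234) = 6*sqrt(26); 3*sqrt(234) = 9*sqrt(26); 5*sqrt(416) = 20*sqrt(26)
Combine: (-10 + 24 + 6 + 9 + 20)·sqrt(26) = 49*sqrt(26)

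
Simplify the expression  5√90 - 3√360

5√90 = 15*√10; 3√360 = 18*√10
Combine: (15 - 18)·√10 = -3*√10

-3*√10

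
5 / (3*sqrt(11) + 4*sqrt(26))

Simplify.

(-15*sqrt(11) + 20*sqrt(26))/317

Multiply numerator and denominator by -3*sqrt(11) + 4*sqrt(26).
Denominator becomes 317; numerator becomes -15*sqrt(11) + 20*sqrt(26).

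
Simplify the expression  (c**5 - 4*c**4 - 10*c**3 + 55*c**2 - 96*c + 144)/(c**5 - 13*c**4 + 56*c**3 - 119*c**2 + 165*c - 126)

Factor: c**5 - 4*c**4 - 10*c**3 + 55*c**2 - 96*c + 144 = (c + 4)*(c - 3)*(c**2 - c + 3)*(c - 4);  c**5 - 13*c**4 + 56*c**3 - 119*c**2 + 165*c - 126 = (c - 7)*(c - 3)*(c - 2)*(c**2 - c + 3)
Cancel the common factors (c**2 - c + 3), (c - 3).

(c**2 - 16)/(c**2 - 9*c + 14)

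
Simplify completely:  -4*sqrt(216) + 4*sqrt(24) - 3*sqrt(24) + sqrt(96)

-18*sqrt(6)

4*sqrt(216) = 24*sqrt(6); 4*sqrt(24) = 8*sqrt(6); 3*sqrt(24) = 6*sqrt(6); sqrt(96) = 4*sqrt(6)
Combine: (-24 + 8 - 6 + 4)·sqrt(6) = -18*sqrt(6)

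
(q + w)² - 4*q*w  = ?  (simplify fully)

Expanding gives q² - 2*q*w + w², a perfect square.

(q - w)²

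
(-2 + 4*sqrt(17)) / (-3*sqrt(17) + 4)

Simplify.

(-196 - 10*sqrt(17))/137

Multiply numerator and denominator by 4 + 3*sqrt(17).
Denominator becomes -137; numerator becomes 10*sqrt(17) + 196.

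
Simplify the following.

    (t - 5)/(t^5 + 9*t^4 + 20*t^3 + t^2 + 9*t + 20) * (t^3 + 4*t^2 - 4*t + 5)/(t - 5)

1/(t^2 + 5*t + 4)

Factor: t^5 + 9*t^4 + 20*t^3 + t^2 + 9*t + 20 = (t^2 - t + 1)*(t + 4)*(t + 1)*(t + 5);  t^3 + 4*t^2 - 4*t + 5 = (t^2 - t + 1)*(t + 5)
Cancel the common factors (t^2 - t + 1), (t - 5), (t + 5).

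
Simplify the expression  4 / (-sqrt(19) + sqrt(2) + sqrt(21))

(-2*sqrt(19) + 19*sqrt(2) + sqrt(798))/19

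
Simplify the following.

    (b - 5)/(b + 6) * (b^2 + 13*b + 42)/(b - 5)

b + 7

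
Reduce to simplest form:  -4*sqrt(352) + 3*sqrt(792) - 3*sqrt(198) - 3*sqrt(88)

4*sqrt(352) = 16*sqrt(22); 3*sqrt(792) = 18*sqrt(22); 3*sqrt(198) = 9*sqrt(22); 3*sqrt(88) = 6*sqrt(22)
Combine: (-16 + 18 - 9 - 6)·sqrt(22) = -13*sqrt(22)

-13*sqrt(22)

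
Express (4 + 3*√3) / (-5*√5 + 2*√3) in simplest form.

Multiply numerator and denominator by 2*√3 + 5*√5.
Denominator becomes -113; numerator becomes 8*√3 + 18 + 20*√5 + 15*√15.

(-15*√15 - 20*√5 - 18 - 8*√3)/113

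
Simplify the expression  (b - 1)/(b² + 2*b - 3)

1/(b + 3)

Factor: b² + 2*b - 3 = (b + 3)·(b - 1)
Cancel the common factor (b - 1).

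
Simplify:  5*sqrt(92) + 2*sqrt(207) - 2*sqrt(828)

4*sqrt(23)

5*sqrt(92) = 10*sqrt(23); 2*sqrt(207) = 6*sqrt(23); 2*sqrt(828) = 12*sqrt(23)
Combine: (10 + 6 - 12)·sqrt(23) = 4*sqrt(23)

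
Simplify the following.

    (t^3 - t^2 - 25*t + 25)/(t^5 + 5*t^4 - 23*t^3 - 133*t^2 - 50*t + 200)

1/(t^2 + 6*t + 8)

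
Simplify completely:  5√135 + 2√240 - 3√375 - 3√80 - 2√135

-12*√5 + 2*√15

5√135 = 15*√15; 2√240 = 8*√15; 3√375 = 15*√15; 3√80 = 12*√5; 2√135 = 6*√15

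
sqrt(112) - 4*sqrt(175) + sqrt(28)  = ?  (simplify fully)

-14*sqrt(7)

sqrt(112) = 4*sqrt(7); 4*sqrt(175) = 20*sqrt(7); sqrt(28) = 2*sqrt(7)
Combine: (4 - 20 + 2)·sqrt(7) = -14*sqrt(7)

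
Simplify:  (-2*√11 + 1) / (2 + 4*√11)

Multiply numerator and denominator by -4*√11 + 2.
Denominator becomes -172; numerator becomes -8*√11 + 90.

(-45 + 4*√11)/86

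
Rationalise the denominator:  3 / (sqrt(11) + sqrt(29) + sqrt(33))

Group as (sqrt(11) + sqrt(29)) + sqrt(33); multiply by (sqrt(11) + sqrt(29)) - sqrt(33), then rationalise the remaining surd.

(-22*sqrt(87) + 7*sqrt(33) + 15*sqrt(29) + 51*sqrt(11))/409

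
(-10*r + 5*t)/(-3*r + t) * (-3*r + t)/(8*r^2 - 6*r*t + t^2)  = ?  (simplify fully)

-5/(4*r - t)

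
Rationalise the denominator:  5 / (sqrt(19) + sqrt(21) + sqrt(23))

(-10*sqrt(9177) + 85*sqrt(23) + 105*sqrt(21) + 125*sqrt(19))/1307

Group as (sqrt(19) + sqrt(23)) + sqrt(21); multiply by (sqrt(19) + sqrt(23)) - sqrt(21), then rationalise the remaining surd.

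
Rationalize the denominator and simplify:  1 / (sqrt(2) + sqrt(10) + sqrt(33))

(-25*sqrt(10) - 41*sqrt(2) + 4*sqrt(165) + 21*sqrt(33))/361

Group as (sqrt(2) + sqrt(33)) + sqrt(10); multiply by (sqrt(2) + sqrt(33)) - sqrt(10), then rationalise the remaining surd.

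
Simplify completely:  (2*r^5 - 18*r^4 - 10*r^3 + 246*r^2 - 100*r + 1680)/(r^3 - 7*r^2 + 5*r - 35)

2*r^2 - 4*r - 48

Factor: 2*r^5 - 18*r^4 - 10*r^3 + 246*r^2 - 100*r + 1680 = 2*(r - 7)*(r^2 + 5)*(r + 4)*(r - 6);  r^3 - 7*r^2 + 5*r - 35 = (r^2 + 5)*(r - 7)
Cancel the common factors (r^2 + 5), (r - 7).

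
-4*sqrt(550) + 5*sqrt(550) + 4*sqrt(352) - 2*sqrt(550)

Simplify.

11*sqrt(22)

4*sqrt(550) = 20*sqrt(22); 5*sqrt(550) = 25*sqrt(22); 4*sqrt(352) = 16*sqrt(22); 2*sqrt(550) = 10*sqrt(22)
Combine: (-20 + 25 + 16 - 10)·sqrt(22) = 11*sqrt(22)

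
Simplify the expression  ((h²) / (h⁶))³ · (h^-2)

h^(-14)

Inside the bracket: (h^-4)
Raise to the power 3: (h^-12)
Multiply by (h^-2): add exponents.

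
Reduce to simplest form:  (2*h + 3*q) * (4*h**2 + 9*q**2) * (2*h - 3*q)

((2*h)+(3*q))((2*h)-(3*q)) = 4*h**2 - 9*q**2; continue pairing.

16*h**4 - 81*q**4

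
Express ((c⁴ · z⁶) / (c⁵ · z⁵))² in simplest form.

Inside the bracket: (c^-1) · z¹
Raise to the power 2: (c^-2) · z²

z²/c²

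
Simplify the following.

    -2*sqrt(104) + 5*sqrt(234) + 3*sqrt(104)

17*sqrt(26)

2*sqrt(104) = 4*sqrt(26); 5*sqrt(234) = 15*sqrt(26); 3*sqrt(104) = 6*sqrt(26)
Combine: (-4 + 15 + 6)·sqrt(26) = 17*sqrt(26)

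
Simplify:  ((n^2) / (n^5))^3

Inside the bracket: (n^-3)
Raise to the power 3: (n^-9)

n^(-9)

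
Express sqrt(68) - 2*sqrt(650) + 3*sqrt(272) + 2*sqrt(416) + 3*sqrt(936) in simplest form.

sqrt(68) = 2*sqrt(17); 2*sqrt(650) = 10*sqrt(26); 3*sqrt(272) = 12*sqrt(17); 2*sqrt(416) = 8*sqrt(26); 3*sqrt(936) = 18*sqrt(26)

14*sqrt(17) + 16*sqrt(26)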